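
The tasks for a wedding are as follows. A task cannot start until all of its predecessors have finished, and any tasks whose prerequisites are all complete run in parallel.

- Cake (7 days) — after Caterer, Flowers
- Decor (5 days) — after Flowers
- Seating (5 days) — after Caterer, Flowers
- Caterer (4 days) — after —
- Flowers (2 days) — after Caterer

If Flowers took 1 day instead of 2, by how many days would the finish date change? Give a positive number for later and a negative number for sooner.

-1

The binding path is Caterer→Flowers→Cake = 4+2+7 = 13; finish at 13 days.
Flowers is on the critical path; changing it to 1 makes that path 12 days.
The critical path is still Caterer→Flowers→Cake; finish is now 12 days.
Change in finish: 12 − 13 = -1 days.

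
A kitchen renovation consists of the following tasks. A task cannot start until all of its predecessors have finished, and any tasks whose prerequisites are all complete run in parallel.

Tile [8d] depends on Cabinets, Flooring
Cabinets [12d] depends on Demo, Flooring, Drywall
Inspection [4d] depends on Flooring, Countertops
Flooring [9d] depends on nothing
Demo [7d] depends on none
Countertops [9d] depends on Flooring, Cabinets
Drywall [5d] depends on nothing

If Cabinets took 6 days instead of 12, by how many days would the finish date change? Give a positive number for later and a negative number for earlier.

Critical path before the change: Flooring→Cabinets→Countertops→Inspection = 9+12+9+4 = 34 giving 34 days.
Cabinets is on the critical path; changing it to 6 makes that path 28 days.
No other chain overtakes it, so the finish is 28 days.
Change in finish: 28 − 34 = -6 days.

-6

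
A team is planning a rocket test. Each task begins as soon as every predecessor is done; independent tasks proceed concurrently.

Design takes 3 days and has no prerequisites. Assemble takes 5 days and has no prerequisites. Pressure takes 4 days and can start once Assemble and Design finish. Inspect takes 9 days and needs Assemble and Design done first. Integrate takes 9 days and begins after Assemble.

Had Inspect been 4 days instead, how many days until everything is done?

The binding path is Assemble→Inspect = 5+9 = 14; finish at 14 days.
Since Inspect is critical, the -5 change carries straight to that chain (now 9 days).
Now Assemble→Integrate = 5+9 = 14 is longest, so the finish becomes 14 days.

14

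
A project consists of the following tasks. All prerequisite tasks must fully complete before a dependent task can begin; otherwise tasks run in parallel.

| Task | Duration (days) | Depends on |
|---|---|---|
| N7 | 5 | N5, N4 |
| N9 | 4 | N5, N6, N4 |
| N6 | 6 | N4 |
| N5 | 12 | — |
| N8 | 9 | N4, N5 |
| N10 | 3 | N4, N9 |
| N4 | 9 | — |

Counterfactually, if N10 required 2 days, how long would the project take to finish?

21

Critical path before the change: N4→N6→N9→N10 = 9+6+4+3 = 22 giving 22 days.
Since N10 is critical, the -1 change carries straight to that chain (now 21 days).
The critical path is still N4→N6→N9→N10; finish is now 21 days.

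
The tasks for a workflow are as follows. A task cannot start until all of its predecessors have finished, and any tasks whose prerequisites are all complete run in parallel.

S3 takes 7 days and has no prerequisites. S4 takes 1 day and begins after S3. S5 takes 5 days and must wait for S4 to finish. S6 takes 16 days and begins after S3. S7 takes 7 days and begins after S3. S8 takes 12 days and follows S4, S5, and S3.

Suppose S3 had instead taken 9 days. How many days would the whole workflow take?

The binding path is S3→S4→S5→S8 = 7+1+5+12 = 25; finish at 25 days.
S3 lies on that path, so at 9 days the path becomes 27 days.
That remains the longest chain; total 27 days.

27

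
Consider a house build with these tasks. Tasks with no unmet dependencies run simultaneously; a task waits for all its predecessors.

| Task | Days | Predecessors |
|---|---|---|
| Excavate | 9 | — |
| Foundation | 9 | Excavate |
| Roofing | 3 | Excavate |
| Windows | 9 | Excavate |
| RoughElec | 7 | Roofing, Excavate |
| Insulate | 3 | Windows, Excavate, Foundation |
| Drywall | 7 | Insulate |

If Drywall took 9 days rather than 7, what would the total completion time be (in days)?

30

Actual critical path: Excavate→Foundation→Insulate→Drywall = 9+9+3+7 = 28 ⇒ 28 days.
Since Drywall is critical, the +2 change carries straight to that chain (now 30 days).
That remains the longest chain; total 30 days.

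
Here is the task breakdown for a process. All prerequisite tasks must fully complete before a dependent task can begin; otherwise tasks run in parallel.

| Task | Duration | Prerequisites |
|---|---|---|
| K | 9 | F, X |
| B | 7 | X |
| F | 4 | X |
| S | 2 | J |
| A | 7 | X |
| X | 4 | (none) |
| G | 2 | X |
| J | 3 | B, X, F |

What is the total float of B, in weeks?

1

Critical path: X→F→K = 4+4+9 = 17, so the finish is 17 weeks.
Longest path through B: 16 weeks (earliest finish 11, latest finish 12).
Float = 17 − 16 = 1.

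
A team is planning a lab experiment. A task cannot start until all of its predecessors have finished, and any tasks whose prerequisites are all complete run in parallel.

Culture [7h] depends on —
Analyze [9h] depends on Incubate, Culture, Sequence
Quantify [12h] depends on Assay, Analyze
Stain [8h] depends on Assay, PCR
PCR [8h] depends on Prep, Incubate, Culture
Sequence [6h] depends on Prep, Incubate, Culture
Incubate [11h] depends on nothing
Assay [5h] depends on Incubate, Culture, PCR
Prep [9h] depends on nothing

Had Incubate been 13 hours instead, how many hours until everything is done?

Critical path before the change: Incubate→Sequence→Analyze→Quantify = 11+6+9+12 = 38 giving 38 hours.
Incubate lies on that path, so at 13 hours the path becomes 40 hours.
The critical path is still Incubate→Sequence→Analyze→Quantify; finish is now 40 hours.

40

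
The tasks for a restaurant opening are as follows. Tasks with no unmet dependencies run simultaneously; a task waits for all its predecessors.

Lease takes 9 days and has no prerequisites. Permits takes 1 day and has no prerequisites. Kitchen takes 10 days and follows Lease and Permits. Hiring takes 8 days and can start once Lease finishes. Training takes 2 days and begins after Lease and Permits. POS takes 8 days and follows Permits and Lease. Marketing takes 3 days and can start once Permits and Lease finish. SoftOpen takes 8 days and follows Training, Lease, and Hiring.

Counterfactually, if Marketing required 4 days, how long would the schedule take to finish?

25

Critical path before the change: Lease→Hiring→SoftOpen = 9+8+8 = 25 giving 25 days.
The longest path through Marketing is only 12 days, so Marketing has float 13.
No other chain overtakes it, so the finish is 25 days.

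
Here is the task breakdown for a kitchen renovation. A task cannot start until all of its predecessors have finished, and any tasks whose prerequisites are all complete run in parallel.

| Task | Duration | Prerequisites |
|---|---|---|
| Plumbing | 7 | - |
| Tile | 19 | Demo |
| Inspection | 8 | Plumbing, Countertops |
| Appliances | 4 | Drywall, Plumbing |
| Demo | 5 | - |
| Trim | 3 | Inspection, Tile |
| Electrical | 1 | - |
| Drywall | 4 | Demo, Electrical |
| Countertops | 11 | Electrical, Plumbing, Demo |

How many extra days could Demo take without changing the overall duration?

2

The longest chain is Plumbing→Countertops→Inspection→Trim = 7+11+8+3 = 29; overall finish 29 days.
The longest chain containing Demo totals 27 days.
Float = 29 − 27 = 2.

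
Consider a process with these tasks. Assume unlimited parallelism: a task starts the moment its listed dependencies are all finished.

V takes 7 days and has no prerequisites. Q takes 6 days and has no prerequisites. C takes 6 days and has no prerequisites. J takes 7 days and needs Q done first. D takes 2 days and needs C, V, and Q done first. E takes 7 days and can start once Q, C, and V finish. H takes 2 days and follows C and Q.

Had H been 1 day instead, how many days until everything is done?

14

The binding path is V→E = 7+7 = 14; finish at 14 days.
H has 6 days of float (longest path through it is 8).
No other chain overtakes it, so the finish is 14 days.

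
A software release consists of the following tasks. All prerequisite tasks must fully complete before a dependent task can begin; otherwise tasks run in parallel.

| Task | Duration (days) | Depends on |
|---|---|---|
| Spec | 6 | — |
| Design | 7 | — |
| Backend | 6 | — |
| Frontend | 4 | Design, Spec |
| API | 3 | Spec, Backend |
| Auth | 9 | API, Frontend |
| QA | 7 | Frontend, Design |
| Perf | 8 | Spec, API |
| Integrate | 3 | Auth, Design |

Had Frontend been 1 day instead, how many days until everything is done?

Baseline: Design→Frontend→Auth→Integrate = 7+4+9+3 = 23 → 23 days.
Frontend is on the critical path; changing it to 1 makes that path 20 days.
New critical path: Spec→API→Auth→Integrate = 6+3+9+3 = 21 ⇒ 21 days.

21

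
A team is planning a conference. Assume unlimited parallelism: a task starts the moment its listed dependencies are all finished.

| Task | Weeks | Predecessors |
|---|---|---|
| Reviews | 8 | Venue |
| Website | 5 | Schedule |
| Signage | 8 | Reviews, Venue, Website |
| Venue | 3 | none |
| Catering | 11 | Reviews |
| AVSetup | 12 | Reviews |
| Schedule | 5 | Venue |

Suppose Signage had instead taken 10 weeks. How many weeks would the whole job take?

Actual critical path: Venue→Reviews→AVSetup = 3+8+12 = 23 ⇒ 23 weeks.
The longest path through Signage is only 21 weeks, so Signage has float 2.
The critical path is still Venue→Reviews→AVSetup; finish is now 23 weeks.

23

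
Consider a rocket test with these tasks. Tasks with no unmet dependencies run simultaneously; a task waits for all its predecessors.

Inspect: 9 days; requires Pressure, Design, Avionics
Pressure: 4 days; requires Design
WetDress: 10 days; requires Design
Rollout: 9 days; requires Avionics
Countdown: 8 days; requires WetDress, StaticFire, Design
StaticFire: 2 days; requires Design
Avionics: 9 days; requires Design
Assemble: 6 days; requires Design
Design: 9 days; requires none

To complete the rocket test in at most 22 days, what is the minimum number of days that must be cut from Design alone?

Current finish: 27 days; target: 22.
Design is on every critical path, so each day cut from Design cuts the finish by one (this holds down to a finish of 19).
Need 27 − 22 = 5 days off Design → Design becomes 4 days, finish becomes 22.

5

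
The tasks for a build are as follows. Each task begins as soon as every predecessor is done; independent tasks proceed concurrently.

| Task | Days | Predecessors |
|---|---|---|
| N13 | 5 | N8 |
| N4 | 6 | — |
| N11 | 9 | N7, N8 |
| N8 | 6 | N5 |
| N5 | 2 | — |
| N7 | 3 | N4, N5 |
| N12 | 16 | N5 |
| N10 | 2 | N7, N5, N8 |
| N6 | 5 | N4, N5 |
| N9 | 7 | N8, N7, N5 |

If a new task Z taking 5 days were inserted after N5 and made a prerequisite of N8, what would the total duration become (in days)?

Originally the build takes 18 days.
With Z inserted, N8 now waits for max(N5, Z).
New critical path: N5→Z→N8→N11 = 2+5+6+9 = 22 ⇒ 22 days.

22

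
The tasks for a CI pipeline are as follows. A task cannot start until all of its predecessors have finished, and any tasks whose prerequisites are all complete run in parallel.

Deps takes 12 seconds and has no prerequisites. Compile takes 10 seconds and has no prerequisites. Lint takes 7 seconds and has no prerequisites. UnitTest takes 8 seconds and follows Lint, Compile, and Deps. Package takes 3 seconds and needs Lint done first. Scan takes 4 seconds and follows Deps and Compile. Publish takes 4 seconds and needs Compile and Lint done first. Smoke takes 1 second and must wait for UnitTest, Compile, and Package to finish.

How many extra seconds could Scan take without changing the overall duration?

5

Deps→UnitTest→Smoke = 12+8+1 = 21 sets the makespan at 21 seconds.
Longest path through Scan: 16 seconds (earliest finish 16, latest finish 21).
Slack of Scan = 17 − 12 = 5 seconds.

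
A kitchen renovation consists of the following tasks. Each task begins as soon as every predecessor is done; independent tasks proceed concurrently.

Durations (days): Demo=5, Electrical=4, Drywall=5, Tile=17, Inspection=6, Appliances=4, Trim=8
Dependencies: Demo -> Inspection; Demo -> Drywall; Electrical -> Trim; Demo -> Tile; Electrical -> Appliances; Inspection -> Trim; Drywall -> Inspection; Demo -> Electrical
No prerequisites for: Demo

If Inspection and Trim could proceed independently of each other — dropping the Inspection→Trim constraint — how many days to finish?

22

Original critical path: Demo→Drywall→Inspection→Trim = 5+5+6+8 = 24 ⇒ 24 days.
Without Inspection→Trim, Trim's earliest start moves from 16 to 9.
After: Demo→Tile = 5+17 = 22 → 22 days.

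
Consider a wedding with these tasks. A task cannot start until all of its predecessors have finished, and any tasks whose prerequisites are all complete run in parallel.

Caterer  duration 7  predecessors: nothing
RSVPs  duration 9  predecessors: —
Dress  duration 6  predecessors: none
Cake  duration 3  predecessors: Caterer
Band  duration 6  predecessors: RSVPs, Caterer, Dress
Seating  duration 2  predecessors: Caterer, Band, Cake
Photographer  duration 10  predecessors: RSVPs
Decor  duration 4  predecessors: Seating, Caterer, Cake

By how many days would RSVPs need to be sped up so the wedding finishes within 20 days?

Current finish: 21 days; target: 20.
RSVPs is on every critical path, so each day cut from RSVPs cuts the finish by one (this holds down to a finish of 19).
Need 21 − 20 = 1 day off RSVPs → RSVPs becomes 8 days, finish becomes 20.

1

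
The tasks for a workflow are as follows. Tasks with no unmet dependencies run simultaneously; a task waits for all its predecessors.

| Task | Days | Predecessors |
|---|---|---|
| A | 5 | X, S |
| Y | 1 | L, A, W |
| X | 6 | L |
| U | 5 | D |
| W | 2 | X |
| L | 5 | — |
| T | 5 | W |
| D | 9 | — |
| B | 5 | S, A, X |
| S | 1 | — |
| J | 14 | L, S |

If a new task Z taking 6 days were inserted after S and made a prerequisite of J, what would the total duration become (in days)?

21

Originally the plan takes 21 days.
With Z inserted, J now waits for max(L, S, Z).
New critical path: S→Z→J = 1+6+14 = 21 ⇒ 21 days.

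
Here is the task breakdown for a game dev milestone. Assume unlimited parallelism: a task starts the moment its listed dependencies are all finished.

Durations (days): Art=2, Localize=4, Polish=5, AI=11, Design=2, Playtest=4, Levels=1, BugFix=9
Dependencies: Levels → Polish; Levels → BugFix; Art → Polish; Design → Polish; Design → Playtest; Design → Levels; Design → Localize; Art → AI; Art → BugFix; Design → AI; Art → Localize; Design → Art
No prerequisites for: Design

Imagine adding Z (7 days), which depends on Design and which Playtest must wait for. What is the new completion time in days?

15

Originally the plan takes 15 days.
With Z inserted, Playtest now waits for max(Design, Z).
New critical path: Design→Art→AI = 2+2+11 = 15 ⇒ 15 days.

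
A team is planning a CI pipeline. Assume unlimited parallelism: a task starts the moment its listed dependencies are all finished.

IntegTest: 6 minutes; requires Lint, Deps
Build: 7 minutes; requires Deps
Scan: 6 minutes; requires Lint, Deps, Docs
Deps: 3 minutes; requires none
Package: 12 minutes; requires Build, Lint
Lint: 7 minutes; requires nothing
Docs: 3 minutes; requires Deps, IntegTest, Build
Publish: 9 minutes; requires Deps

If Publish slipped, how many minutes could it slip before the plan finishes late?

10

The longest chain is Deps→Build→Package = 3+7+12 = 22; overall finish 22 minutes.
The longest chain containing Publish totals 12 minutes.
So Publish can slip 22 − 12 = 10 minutes.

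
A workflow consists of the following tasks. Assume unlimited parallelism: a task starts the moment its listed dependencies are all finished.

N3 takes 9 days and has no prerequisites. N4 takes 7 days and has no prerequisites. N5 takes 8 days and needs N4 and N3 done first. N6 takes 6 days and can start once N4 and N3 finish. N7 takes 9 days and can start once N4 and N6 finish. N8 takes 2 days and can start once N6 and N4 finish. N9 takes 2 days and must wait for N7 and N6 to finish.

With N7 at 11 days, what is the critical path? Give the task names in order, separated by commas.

As given, the longest chain is N3→N6→N7→N9 = 9+6+9+2 = 26, so the finish is 26 days.
N7 lies on that path, so at 11 days the path becomes 28 days.
That remains the longest chain; total 28 days.

N3, N6, N7, N9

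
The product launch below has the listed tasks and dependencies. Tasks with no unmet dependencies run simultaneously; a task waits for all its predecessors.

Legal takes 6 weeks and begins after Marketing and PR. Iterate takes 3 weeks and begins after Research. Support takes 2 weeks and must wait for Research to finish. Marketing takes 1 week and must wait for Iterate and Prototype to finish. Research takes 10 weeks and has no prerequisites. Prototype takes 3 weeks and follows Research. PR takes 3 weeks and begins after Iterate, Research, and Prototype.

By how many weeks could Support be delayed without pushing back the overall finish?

10

The longest chain is Research→Prototype→PR→Legal = 10+3+3+6 = 22; overall finish 22 weeks.
Support finishes as early as 12 and must finish by 22.
Slack of Support = 20 − 10 = 10 weeks.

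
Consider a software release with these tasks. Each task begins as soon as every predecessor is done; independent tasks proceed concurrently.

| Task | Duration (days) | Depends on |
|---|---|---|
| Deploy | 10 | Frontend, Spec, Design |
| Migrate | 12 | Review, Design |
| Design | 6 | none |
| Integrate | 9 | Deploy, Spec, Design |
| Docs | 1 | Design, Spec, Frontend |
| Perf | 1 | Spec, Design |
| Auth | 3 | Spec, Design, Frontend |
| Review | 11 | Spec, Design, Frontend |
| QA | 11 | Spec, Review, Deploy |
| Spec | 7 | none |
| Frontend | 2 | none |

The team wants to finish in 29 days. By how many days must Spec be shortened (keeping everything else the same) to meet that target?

1

Current finish: 30 days; target: 29.
Spec is on every critical path, so each day cut from Spec cuts the finish by one (this holds down to a finish of 29).
Need 30 − 29 = 1 day off Spec → Spec becomes 6 days, finish becomes 29.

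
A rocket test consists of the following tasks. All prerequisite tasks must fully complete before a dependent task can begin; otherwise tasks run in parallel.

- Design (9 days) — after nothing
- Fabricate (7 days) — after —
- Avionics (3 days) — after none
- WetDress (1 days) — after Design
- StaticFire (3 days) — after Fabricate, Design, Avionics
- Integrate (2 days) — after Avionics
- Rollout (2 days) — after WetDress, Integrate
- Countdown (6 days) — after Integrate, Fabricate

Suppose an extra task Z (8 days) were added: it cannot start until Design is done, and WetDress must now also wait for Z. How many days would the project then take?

Originally the project takes 13 days.
With Z inserted, WetDress now waits for max(Design, Z).
New critical path: Design→Z→WetDress→Rollout = 9+8+1+2 = 20 ⇒ 20 days.

20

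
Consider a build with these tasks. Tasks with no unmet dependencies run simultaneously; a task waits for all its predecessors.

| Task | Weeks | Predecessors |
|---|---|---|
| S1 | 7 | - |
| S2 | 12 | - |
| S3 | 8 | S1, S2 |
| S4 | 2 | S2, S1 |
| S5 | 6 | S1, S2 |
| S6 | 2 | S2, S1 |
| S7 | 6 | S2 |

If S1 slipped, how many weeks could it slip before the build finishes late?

S2→S3 = 12+8 = 20 sets the makespan at 20 weeks.
The longest chain containing S1 totals 15 weeks.
So S1 can slip 12 − 7 = 5 weeks.

5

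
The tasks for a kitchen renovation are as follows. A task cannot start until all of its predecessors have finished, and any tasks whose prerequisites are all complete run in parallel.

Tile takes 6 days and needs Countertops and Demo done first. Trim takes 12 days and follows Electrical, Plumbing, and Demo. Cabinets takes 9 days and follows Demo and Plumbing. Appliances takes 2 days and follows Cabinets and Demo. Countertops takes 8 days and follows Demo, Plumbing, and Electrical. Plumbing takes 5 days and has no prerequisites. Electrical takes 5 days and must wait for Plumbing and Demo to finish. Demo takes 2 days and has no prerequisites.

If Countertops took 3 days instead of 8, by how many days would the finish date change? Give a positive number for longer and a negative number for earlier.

As given, the longest chain is Plumbing→Electrical→Countertops→Tile = 5+5+8+6 = 24, so the finish is 24 days.
Since Countertops is critical, the -5 change carries straight to that chain (now 19 days).
New critical path: Plumbing→Electrical→Trim = 5+5+12 = 22 ⇒ 22 days.
Change in finish: 22 − 24 = -2 days.

-2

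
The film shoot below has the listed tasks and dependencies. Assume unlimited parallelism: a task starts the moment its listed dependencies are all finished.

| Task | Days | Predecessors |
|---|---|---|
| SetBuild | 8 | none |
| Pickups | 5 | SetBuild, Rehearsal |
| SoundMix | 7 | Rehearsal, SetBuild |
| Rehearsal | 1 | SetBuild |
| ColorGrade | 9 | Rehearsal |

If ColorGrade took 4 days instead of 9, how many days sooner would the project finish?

2

As given, the longest chain is SetBuild→Rehearsal→ColorGrade = 8+1+9 = 18, so the finish is 18 days.
Since ColorGrade is critical, the -5 change carries straight to that chain (now 13 days).
The binding chain switches to SetBuild→Rehearsal→SoundMix = 8+1+7 = 16; finish 16 days.
Change in finish: 16 − 18 = -2 days.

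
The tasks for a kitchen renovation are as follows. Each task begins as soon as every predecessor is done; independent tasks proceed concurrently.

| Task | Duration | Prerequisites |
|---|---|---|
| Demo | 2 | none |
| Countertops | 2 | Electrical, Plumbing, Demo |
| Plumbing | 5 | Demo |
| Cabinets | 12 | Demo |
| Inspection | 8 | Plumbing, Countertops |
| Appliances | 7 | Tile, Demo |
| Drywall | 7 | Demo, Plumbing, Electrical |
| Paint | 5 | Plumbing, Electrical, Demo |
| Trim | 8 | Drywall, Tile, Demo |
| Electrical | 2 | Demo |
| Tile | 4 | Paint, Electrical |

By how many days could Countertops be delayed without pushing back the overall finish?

The longest chain is Demo→Plumbing→Paint→Tile→Trim = 2+5+5+4+8 = 24; overall finish 24 days.
The longest chain containing Countertops totals 17 days.
Slack of Countertops = 14 − 7 = 7 days.

7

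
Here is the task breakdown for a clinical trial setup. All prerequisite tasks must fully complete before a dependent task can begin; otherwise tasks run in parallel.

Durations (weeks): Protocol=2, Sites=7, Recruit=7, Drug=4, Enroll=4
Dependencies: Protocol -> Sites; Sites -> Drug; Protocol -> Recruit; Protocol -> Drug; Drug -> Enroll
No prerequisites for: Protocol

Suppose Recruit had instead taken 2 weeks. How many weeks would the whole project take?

17

Critical path before the change: Protocol→Sites→Drug→Enroll = 2+7+4+4 = 17 giving 17 weeks.
The longest path through Recruit is only 9 weeks, so Recruit has float 8.
No other chain overtakes it, so the finish is 17 weeks.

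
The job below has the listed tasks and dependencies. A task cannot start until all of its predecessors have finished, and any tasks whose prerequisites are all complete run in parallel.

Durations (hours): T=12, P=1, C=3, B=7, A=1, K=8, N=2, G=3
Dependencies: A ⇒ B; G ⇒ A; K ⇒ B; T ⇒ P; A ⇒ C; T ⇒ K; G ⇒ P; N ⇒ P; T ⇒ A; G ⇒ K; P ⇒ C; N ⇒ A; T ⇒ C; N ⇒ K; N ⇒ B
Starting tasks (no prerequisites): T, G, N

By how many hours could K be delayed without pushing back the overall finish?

0

Critical path: T→K→B = 12+8+7 = 27, so the finish is 27 hours.
The longest chain containing K totals 27 hours.
Slack of K = 12 − 12 = 0 hours.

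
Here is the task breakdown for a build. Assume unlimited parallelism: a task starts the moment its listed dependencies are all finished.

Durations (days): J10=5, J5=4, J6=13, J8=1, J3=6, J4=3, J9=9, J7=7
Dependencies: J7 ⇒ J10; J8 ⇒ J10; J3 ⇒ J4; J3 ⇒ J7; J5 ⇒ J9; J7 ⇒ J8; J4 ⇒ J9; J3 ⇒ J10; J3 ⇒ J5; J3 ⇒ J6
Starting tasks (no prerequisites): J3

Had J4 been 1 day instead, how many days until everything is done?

19

Actual critical path: J3→J5→J9 = 6+4+9 = 19 ⇒ 19 days.
J4 is off the critical path — its longest chain is 18 days, giving 1 of slack.
That remains the longest chain; total 19 days.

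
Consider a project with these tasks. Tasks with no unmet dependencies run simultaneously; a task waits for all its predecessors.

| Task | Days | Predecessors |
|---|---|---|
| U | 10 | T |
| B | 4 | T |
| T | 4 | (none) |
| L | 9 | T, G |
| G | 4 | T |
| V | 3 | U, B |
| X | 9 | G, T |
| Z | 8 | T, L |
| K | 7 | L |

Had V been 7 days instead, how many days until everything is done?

The binding path is T→G→L→Z = 4+4+9+8 = 25; finish at 25 days.
V has 8 days of float (longest path through it is 17).
The critical path is still T→G→L→Z; finish is now 25 days.

25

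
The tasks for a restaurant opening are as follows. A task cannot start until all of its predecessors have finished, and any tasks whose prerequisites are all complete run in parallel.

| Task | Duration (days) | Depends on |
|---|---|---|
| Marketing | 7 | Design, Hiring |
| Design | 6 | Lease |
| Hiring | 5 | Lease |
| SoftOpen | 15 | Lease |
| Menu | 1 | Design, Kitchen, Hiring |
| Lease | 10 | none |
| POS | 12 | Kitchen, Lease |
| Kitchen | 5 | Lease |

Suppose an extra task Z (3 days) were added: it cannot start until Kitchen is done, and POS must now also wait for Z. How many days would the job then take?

Originally the job takes 27 days.
With Z inserted, POS now waits for max(Kitchen, Lease, Z).
New critical path: Lease→Kitchen→Z→POS = 10+5+3+12 = 30 ⇒ 30 days.

30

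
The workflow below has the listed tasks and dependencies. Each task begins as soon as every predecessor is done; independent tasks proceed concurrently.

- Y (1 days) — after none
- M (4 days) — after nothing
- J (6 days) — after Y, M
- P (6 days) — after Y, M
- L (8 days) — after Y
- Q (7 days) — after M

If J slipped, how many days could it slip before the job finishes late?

M→Q = 4+7 = 11 sets the makespan at 11 days.
J finishes as early as 10 and must finish by 11.
Float = 11 − 10 = 1.

1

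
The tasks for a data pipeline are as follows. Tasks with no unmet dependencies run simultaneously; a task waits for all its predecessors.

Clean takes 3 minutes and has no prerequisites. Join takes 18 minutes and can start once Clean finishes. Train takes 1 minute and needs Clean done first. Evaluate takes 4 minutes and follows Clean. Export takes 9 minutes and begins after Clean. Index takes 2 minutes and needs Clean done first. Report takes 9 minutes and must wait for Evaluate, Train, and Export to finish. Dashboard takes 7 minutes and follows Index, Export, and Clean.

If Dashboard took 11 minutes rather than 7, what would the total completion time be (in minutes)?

Baseline: Clean→Join = 3+18 = 21 → 21 minutes.
Dashboard is off the critical path — its longest chain is 19 minutes, giving 2 of slack.
The binding chain switches to Clean→Export→Dashboard = 3+9+11 = 23; finish 23 minutes.

23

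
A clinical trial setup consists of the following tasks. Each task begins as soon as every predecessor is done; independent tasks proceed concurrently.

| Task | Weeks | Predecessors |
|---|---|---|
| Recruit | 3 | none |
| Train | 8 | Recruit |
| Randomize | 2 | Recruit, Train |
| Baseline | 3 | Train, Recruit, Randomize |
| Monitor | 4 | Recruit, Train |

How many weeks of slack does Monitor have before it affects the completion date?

1

Recruit→Train→Randomize→Baseline = 3+8+2+3 = 16 sets the makespan at 16 weeks.
Monitor finishes as early as 15 and must finish by 16.
So Monitor can slip 16 − 15 = 1 week.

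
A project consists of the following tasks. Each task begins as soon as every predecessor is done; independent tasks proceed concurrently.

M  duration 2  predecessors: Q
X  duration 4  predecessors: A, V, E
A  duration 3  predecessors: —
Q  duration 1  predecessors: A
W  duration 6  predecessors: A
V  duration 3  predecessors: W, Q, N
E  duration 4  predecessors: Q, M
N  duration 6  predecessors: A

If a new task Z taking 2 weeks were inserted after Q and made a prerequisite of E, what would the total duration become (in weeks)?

16

Originally the plan takes 16 weeks.
With Z inserted, E now waits for max(Q, M, Z).
New critical path: A→N→V→X = 3+6+3+4 = 16 ⇒ 16 weeks.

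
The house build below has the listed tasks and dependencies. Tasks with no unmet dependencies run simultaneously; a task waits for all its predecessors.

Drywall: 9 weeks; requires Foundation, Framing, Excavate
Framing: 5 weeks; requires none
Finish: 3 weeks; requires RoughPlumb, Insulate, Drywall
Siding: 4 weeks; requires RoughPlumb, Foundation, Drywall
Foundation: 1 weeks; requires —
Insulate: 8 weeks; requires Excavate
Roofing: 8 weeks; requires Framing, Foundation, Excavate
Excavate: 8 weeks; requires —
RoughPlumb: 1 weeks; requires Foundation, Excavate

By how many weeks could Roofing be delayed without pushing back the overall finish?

5

Excavate→Drywall→Siding = 8+9+4 = 21 sets the makespan at 21 weeks.
Longest path through Roofing: 16 weeks (earliest finish 16, latest finish 21).
Float = 21 − 16 = 5.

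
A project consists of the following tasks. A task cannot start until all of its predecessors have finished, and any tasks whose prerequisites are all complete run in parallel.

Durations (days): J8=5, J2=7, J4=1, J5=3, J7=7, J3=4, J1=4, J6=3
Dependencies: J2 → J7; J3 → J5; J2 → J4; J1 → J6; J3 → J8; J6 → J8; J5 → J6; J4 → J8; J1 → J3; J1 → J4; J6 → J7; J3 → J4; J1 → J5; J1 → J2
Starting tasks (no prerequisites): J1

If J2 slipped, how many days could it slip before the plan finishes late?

3

Critical path: J1→J3→J5→J6→J7 = 4+4+3+3+7 = 21, so the finish is 21 days.
J2 finishes as early as 11 and must finish by 14.
Slack of J2 = 7 − 4 = 3 days.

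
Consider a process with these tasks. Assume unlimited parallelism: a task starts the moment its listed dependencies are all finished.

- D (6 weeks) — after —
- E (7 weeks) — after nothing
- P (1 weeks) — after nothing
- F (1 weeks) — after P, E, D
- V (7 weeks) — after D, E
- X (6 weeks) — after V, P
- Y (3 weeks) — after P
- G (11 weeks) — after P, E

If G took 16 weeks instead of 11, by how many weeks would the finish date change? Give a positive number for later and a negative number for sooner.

The binding path is E→V→X = 7+7+6 = 20; finish at 20 weeks.
The longest path through G is only 18 weeks, so G has float 2.
Now E→G = 7+16 = 23 is longest, so the finish becomes 23 weeks.
Change in finish: 23 − 20 = +3 weeks.

3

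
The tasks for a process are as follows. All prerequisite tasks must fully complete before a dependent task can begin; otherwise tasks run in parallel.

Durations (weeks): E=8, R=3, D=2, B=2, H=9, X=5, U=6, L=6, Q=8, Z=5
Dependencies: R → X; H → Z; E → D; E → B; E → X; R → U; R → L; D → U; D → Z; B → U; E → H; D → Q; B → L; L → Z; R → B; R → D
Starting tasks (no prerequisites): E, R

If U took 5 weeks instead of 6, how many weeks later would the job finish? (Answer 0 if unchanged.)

0

Actual critical path: E→H→Z = 8+9+5 = 22 ⇒ 22 weeks.
The longest path through U is only 16 weeks, so U has float 6.
The critical path is still E→H→Z; finish is now 22 weeks.
Change in finish: 22 − 22 = +0 weeks.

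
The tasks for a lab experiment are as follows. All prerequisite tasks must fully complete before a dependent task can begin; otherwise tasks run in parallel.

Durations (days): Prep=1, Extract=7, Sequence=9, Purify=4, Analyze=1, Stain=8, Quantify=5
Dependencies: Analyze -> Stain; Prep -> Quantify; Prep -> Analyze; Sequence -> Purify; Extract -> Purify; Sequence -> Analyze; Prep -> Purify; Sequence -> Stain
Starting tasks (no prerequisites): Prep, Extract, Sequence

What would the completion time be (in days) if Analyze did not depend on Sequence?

17

With the dependency in place, Sequence→Analyze→Stain = 9+1+8 = 18 sets the finish at 18 days.
Without Sequence→Analyze, Analyze's earliest start moves from 9 to 1.
After: Sequence→Stain = 9+8 = 17 → 17 days.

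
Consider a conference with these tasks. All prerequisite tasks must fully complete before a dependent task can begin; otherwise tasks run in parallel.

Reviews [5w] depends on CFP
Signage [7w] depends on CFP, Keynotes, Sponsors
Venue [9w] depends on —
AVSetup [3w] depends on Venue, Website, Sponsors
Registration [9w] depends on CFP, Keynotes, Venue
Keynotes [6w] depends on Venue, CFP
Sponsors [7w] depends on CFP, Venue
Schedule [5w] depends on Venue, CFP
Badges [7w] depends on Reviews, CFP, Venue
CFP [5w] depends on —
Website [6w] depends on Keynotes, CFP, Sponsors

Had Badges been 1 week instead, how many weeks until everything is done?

Baseline: Venue→Sponsors→Website→AVSetup = 9+7+6+3 = 25 → 25 weeks.
The longest path through Badges is only 17 weeks, so Badges has float 8.
That remains the longest chain; total 25 weeks.

25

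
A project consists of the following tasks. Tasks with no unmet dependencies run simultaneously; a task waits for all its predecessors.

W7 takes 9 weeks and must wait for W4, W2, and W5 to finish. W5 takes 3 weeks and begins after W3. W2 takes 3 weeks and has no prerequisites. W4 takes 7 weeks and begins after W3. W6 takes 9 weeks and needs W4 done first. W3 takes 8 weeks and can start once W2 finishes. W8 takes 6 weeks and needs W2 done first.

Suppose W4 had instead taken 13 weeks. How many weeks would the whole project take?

33

Actual critical path: W2→W3→W4→W6 = 3+8+7+9 = 27 ⇒ 27 weeks.
W4 lies on that path, so at 13 weeks the path becomes 33 weeks.
No other chain overtakes it, so the finish is 33 weeks.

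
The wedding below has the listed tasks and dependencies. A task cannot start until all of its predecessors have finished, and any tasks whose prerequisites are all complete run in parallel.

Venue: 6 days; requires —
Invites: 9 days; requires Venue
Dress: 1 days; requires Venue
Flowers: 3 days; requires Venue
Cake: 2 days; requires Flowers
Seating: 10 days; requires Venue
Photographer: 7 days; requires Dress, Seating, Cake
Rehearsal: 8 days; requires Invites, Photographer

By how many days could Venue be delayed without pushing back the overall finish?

0

Critical path: Venue→Seating→Photographer→Rehearsal = 6+10+7+8 = 31, so the finish is 31 days.
The longest chain containing Venue totals 31 days.
So Venue can slip 6 − 6 = 0 days.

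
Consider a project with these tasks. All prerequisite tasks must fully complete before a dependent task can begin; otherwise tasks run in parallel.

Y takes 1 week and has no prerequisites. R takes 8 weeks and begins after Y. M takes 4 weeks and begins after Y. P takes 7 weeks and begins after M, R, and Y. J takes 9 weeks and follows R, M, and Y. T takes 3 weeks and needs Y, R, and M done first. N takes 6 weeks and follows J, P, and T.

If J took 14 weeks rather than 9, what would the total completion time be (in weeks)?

29

The binding path is Y→R→J→N = 1+8+9+6 = 24; finish at 24 weeks.
J lies on that path, so at 14 weeks the path becomes 29 weeks.
The critical path is still Y→R→J→N; finish is now 29 weeks.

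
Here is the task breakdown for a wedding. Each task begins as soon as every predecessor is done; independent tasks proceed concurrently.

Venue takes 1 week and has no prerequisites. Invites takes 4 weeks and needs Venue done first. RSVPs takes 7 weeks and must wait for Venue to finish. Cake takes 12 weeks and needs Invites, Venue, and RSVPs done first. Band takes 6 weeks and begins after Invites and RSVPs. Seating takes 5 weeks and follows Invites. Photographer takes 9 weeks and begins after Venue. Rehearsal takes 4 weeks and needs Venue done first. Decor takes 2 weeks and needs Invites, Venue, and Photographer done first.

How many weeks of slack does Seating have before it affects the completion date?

10

The longest chain is Venue→RSVPs→Cake = 1+7+12 = 20; overall finish 20 weeks.
The longest chain containing Seating totals 10 weeks.
Slack of Seating = 15 − 5 = 10 weeks.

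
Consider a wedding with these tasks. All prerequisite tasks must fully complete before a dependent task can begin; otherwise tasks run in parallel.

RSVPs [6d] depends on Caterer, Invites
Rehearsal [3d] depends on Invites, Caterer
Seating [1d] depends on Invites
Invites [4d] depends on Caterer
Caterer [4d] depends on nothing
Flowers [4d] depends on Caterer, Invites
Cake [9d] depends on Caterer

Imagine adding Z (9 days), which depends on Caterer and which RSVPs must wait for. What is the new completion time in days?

19

Originally the wedding takes 14 days.
With Z inserted, RSVPs now waits for max(Caterer, Invites, Z).
New critical path: Caterer→Z→RSVPs = 4+9+6 = 19 ⇒ 19 days.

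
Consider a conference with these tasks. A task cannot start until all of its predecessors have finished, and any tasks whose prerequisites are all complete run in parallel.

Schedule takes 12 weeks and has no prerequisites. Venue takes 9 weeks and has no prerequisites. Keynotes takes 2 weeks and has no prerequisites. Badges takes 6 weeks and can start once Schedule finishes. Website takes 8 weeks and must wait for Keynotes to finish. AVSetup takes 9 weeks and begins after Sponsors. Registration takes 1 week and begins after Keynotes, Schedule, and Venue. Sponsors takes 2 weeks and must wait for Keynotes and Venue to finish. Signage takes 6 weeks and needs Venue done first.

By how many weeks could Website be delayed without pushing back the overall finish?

10

The longest chain is Venue→Sponsors→AVSetup = 9+2+9 = 20; overall finish 20 weeks.
Longest path through Website: 10 weeks (earliest finish 10, latest finish 20).
Float = 20 − 10 = 10.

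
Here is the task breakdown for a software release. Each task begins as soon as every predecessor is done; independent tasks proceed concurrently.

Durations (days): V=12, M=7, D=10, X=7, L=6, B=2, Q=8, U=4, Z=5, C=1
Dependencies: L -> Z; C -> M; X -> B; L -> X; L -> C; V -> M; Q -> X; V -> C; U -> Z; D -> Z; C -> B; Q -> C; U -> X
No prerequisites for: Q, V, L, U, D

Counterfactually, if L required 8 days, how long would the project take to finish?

Baseline: V→C→M = 12+1+7 = 20 → 20 days.
L has 5 days of float (longest path through it is 15).
No other chain overtakes it, so the finish is 20 days.

20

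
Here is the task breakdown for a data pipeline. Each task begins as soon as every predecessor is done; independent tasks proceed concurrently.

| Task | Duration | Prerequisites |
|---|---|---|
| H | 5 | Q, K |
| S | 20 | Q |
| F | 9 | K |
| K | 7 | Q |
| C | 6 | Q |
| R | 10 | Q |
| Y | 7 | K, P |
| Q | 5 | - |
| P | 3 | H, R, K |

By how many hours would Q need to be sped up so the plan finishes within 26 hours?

Current finish: 27 hours; target: 26.
Q is on every critical path, so each hour cut from Q cuts the finish by one (this holds down to a finish of 23).
Need 27 − 26 = 1 hour off Q → Q becomes 4 hours, finish becomes 26.

1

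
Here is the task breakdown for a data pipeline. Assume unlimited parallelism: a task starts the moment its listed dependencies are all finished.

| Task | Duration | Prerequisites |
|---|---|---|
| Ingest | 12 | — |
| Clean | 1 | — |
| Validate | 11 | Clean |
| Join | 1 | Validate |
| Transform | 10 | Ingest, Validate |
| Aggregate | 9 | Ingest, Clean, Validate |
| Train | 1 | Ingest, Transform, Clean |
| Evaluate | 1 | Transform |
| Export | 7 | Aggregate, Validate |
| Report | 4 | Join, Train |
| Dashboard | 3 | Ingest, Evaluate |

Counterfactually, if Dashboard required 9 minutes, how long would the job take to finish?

32

Baseline: Ingest→Aggregate→Export = 12+9+7 = 28 → 28 minutes.
The longest path through Dashboard is only 26 minutes, so Dashboard has float 2.
The binding chain switches to Ingest→Transform→Evaluate→Dashboard = 12+10+1+9 = 32; finish 32 minutes.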